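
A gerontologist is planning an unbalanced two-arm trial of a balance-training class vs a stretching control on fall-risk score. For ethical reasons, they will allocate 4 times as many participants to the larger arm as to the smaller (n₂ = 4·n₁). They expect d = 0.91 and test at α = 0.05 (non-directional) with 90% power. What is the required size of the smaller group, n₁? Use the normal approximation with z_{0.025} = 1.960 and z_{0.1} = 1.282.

n₁ = 16

With allocation ratio k = n₂/n₁ = 4, Var(x̄₁−x̄₂) = σ²(1/n₁ + 1/(k·n₁)) = σ²·(k+1)/(k·n₁).
So n₁ = (1 + 1/k)·((z_{α/2} + z_β)/d)² = 1.250 × (3.242/0.91)².
n₁ = 1.250 × 12.69 = 15.9.
Round up: n₁ = 16, giving n₂ = 4 × 16 = 64.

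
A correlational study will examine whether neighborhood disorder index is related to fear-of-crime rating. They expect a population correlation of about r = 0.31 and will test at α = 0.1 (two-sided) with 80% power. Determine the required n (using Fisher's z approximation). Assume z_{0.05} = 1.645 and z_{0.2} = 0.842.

n = 64

Fisher's z: C = ½·ln((1+r)/(1−r)) = ½·ln(1.8986) = 0.3205.
n = ((z_{α/2} + z_β)/C)² + 3.
(1.645 + 0.842) / 0.3205 = 2.487 / 0.3205 = 7.760.
n = 7.760² + 3 = 60.21 + 3 = 63.2.
Round up.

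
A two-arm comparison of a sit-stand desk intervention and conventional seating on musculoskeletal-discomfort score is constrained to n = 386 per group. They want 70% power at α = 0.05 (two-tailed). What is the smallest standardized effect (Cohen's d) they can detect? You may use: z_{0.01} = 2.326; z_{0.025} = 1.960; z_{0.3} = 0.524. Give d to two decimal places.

For two independent groups of n = 386 each: d_min = (z_{α/2} + z_β)·√(2/n).
z-sum = 1.960 + 0.524 = 2.484.
d_min = 2.484 × √(2/386) = 2.484 × 0.0720 = 0.179.

d_min ≈ 0.18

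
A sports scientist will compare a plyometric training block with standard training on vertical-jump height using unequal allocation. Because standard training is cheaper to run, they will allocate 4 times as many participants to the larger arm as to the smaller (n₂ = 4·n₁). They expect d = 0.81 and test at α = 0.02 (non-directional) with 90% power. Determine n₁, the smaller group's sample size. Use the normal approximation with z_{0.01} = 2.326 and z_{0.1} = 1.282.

With allocation ratio k = n₂/n₁ = 4, Var(x̄₁−x̄₂) = σ²(1/n₁ + 1/(k·n₁)) = σ²·(k+1)/(k·n₁).
So n₁ = (1 + 1/k)·((z_{α/2} + z_β)/d)² = 1.250 × (3.608/0.81)².
n₁ = 1.250 × 19.84 = 24.8.
Round up: n₁ = 25, giving n₂ = 4 × 25 = 100.

n₁ = 25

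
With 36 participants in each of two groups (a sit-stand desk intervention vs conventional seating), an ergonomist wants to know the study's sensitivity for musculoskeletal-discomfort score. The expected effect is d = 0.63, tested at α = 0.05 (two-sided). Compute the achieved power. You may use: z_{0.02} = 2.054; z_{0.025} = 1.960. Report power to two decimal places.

power ≈ 0.76

For two equal groups, power = Φ(d·√(n/2) − z_{α/2}).
d·√(n/2) = 0.63 × √(36/2) = 0.63 × 4.243 = 2.673.
z_β = 2.673 − 1.960 = 0.713.
Power = Φ(0.713) = 0.762.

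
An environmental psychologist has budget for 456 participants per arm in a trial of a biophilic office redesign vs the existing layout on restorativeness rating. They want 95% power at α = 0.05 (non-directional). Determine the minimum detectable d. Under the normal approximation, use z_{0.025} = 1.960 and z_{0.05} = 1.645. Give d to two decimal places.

d_min ≈ 0.24

For two independent groups of n = 456 each: d_min = (z_{α/2} + z_β)·√(2/n).
z-sum = 1.960 + 1.645 = 3.605.
d_min = 3.605 × √(2/456) = 3.605 × 0.0662 = 0.239.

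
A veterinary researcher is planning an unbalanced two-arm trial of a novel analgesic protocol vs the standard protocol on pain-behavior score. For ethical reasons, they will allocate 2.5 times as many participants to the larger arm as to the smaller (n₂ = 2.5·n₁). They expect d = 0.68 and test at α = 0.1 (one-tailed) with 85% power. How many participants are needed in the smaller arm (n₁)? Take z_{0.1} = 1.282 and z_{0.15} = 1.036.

With allocation ratio k = n₂/n₁ = 2.5, Var(x̄₁−x̄₂) = σ²(1/n₁ + 1/(k·n₁)) = σ²·(k+1)/(k·n₁).
So n₁ = (1 + 1/k)·((z_{α} + z_β)/d)² = 1.400 × (2.318/0.68)².
n₁ = 1.400 × 11.62 = 16.3.
Round up: n₁ = 17, giving n₂ = ⌈2.5 × 17⌉ = ⌈42.5⌉ = 43.

n₁ = 17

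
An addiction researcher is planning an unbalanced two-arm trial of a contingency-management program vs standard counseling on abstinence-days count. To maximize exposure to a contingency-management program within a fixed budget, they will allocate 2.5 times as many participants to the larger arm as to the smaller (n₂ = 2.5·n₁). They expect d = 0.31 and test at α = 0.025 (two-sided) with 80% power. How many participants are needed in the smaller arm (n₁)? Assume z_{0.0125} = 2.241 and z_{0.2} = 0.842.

n₁ = 139

With allocation ratio k = n₂/n₁ = 2.5, Var(x̄₁−x̄₂) = σ²(1/n₁ + 1/(k·n₁)) = σ²·(k+1)/(k·n₁).
So n₁ = (1 + 1/k)·((z_{α/2} + z_β)/d)² = 1.400 × (3.083/0.31)².
n₁ = 1.400 × 98.91 = 138.5.
Round up: n₁ = 139, giving n₂ = ⌈2.5 × 139⌉ = ⌈347.5⌉ = 348.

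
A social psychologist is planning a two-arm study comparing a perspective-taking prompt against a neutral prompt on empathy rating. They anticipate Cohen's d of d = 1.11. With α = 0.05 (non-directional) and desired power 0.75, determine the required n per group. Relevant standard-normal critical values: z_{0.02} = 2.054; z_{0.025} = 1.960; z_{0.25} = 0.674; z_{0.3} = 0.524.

n = 12 per group

For two independent groups with equal n: n = 2·((z_{α/2} + z_β) / d)².
z_{α/2} + z_β = 1.960 + 0.674 = 2.634.
n = 2 × (2.634 / 1.11)² = 2 × 2.373² = 2 × 5.63 = 11.3.
Round up to the next whole participant.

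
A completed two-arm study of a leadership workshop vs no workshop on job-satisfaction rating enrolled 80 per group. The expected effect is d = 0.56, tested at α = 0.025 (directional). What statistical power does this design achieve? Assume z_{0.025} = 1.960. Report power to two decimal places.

power ≈ 0.94

For two equal groups, power = Φ(d·√(n/2) − z_{α}).
d·√(n/2) = 0.56 × √(80/2) = 0.56 × 6.325 = 3.542.
z_β = 3.542 − 1.960 = 1.582.
Power = Φ(1.582) = 0.943.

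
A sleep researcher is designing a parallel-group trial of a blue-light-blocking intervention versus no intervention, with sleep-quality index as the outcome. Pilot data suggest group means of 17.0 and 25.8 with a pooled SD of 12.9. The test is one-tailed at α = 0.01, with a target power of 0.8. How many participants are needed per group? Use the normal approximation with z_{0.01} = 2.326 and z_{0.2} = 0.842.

Cohen's d = |M₁ − M₂| / SD_pooled = |17.0 − 25.8| / 12.9 = 8.8 / 12.9 = 0.682.
For two independent groups with equal n: n = 2·((z_{α} + z_β) / d)².
z_{α} + z_β = 2.326 + 0.842 = 3.168.
n = 2 × (3.168 / 0.682)² = 2 × 4.645² = 2 × 21.58 = 43.2.
Round up to the next whole participant.

n = 44 per group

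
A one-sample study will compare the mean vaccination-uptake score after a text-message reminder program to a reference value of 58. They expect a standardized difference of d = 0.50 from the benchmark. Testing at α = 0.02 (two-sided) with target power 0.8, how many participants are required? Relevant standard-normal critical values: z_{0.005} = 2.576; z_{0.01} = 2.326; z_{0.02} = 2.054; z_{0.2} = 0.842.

n = 41

For a one-sample test: n = ((z_{α/2} + z_β) / d)².
z_{α/2} + z_β = 2.326 + 0.842 = 3.168.
n = (3.168 / 0.50)² = 6.336² = 40.14.
Round up.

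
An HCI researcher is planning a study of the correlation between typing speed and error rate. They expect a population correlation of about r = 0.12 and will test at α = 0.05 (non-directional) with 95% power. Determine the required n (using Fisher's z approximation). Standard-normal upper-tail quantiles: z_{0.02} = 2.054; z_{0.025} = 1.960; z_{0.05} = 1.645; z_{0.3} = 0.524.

n = 897

Fisher's z: C = ½·ln((1+r)/(1−r)) = ½·ln(1.2727) = 0.1206.
n = ((z_{α/2} + z_β)/C)² + 3.
(1.960 + 1.645) / 0.1206 = 3.605 / 0.1206 = 29.892.
n = 29.892² + 3 = 893.54 + 3 = 896.5.
Round up.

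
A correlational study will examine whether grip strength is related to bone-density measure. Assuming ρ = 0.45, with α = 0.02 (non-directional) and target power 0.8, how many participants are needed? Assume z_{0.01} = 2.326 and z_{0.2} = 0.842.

n = 46

Fisher's z: C = ½·ln((1+r)/(1−r)) = ½·ln(2.6364) = 0.4847.
n = ((z_{α/2} + z_β)/C)² + 3.
(2.326 + 0.842) / 0.4847 = 3.168 / 0.4847 = 6.536.
n = 6.536² + 3 = 42.72 + 3 = 45.7.
Round up.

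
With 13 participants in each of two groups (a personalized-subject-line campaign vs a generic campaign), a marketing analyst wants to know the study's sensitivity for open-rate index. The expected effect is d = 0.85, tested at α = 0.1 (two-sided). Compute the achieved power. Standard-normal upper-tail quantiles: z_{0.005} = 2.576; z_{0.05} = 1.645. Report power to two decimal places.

For two equal groups, power = Φ(d·√(n/2) − z_{α/2}).
d·√(n/2) = 0.85 × √(13/2) = 0.85 × 2.550 = 2.167.
z_β = 2.167 − 1.645 = 0.522.
Power = Φ(0.522) = 0.699.

power ≈ 0.70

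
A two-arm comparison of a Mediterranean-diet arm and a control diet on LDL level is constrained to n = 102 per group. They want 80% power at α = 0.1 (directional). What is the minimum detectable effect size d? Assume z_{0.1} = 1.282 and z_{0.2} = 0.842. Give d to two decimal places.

d_min ≈ 0.30

For two independent groups of n = 102 each: d_min = (z_{α} + z_β)·√(2/n).
z-sum = 1.282 + 0.842 = 2.124.
d_min = 2.124 × √(2/102) = 2.124 × 0.1400 = 0.297.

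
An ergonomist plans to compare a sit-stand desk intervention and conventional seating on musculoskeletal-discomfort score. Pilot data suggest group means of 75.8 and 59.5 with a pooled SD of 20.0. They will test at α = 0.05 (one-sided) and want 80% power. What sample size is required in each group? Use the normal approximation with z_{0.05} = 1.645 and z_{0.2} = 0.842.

n = 19 per group

Cohen's d = |M₁ − M₂| / SD_pooled = |75.8 − 59.5| / 20.0 = 16.3 / 20.0 = 0.815.
For two independent groups with equal n: n = 2·((z_{α} + z_β) / d)².
z_{α} + z_β = 1.645 + 0.842 = 2.487.
n = 2 × (2.487 / 0.815)² = 2 × 3.052² = 2 × 9.31 = 18.6.
Round up to the next whole participant.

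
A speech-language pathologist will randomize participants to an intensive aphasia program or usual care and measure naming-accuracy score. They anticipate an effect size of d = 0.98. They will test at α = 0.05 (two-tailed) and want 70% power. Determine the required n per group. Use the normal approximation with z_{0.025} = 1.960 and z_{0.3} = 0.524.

For two independent groups with equal n: n = 2·((z_{α/2} + z_β) / d)².
z_{α/2} + z_β = 1.960 + 0.524 = 2.484.
n = 2 × (2.484 / 0.98)² = 2 × 2.535² = 2 × 6.42 = 12.8.
Round up to the next whole participant.

n = 13 per group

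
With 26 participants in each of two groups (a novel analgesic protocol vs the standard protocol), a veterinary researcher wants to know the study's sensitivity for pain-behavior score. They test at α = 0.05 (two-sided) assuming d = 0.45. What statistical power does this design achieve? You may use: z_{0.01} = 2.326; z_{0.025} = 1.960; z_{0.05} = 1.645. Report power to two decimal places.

For two equal groups, power = Φ(d·√(n/2) − z_{α/2}).
d·√(n/2) = 0.45 × √(26/2) = 0.45 × 3.606 = 1.622.
z_β = 1.622 − 1.960 = -0.338.
Power = Φ(-0.338) = 0.368.

power ≈ 0.37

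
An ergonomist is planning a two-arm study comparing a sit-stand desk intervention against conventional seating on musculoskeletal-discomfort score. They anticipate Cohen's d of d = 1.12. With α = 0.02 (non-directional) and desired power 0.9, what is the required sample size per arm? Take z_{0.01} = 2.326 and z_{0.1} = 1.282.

For two independent groups with equal n: n = 2·((z_{α/2} + z_β) / d)².
z_{α/2} + z_β = 2.326 + 1.282 = 3.608.
n = 2 × (3.608 / 1.12)² = 2 × 3.221² = 2 × 10.38 = 20.8.
Round up to the next whole participant.

n = 21 per group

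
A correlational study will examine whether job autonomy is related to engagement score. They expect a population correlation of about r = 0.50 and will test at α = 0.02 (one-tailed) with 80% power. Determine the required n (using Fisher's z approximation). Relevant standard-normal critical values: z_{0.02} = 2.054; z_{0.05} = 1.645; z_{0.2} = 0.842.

n = 31

Fisher's z: C = ½·ln((1+r)/(1−r)) = ½·ln(3.0000) = 0.5493.
n = ((z_{α} + z_β)/C)² + 3.
(2.054 + 0.842) / 0.5493 = 2.896 / 0.5493 = 5.272.
n = 5.272² + 3 = 27.80 + 3 = 30.8.
Round up.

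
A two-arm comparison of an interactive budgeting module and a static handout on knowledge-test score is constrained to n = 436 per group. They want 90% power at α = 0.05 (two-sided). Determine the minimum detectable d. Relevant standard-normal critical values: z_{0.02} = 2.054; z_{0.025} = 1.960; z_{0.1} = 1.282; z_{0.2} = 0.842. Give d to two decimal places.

For two independent groups of n = 436 each: d_min = (z_{α/2} + z_β)·√(2/n).
z-sum = 1.960 + 1.282 = 3.242.
d_min = 3.242 × √(2/436) = 3.242 × 0.0677 = 0.220.

d_min ≈ 0.22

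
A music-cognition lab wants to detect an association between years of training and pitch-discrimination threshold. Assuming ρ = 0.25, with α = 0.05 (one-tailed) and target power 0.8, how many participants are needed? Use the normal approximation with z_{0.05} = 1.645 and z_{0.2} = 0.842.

Fisher's z: C = ½·ln((1+r)/(1−r)) = ½·ln(1.6667) = 0.2554.
n = ((z_{α} + z_β)/C)² + 3.
(1.645 + 0.842) / 0.2554 = 2.487 / 0.2554 = 9.738.
n = 9.738² + 3 = 94.82 + 3 = 97.8.
Round up.

n = 98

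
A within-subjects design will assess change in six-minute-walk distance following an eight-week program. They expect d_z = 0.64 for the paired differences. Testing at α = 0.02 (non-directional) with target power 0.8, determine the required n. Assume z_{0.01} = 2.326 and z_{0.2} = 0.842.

For a paired (one-sample on differences) test: n = ((z_{α/2} + z_β) / d)².
z_{α/2} + z_β = 2.326 + 0.842 = 3.168.
n = (3.168 / 0.64)² = 4.950² = 24.50.
Round up.

n = 25 pairs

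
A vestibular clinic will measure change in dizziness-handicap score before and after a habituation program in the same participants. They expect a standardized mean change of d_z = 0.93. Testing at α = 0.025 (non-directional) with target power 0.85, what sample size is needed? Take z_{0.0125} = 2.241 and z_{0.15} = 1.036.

For a paired (one-sample on differences) test: n = ((z_{α/2} + z_β) / d)².
z_{α/2} + z_β = 2.241 + 1.036 = 3.277.
n = (3.277 / 0.93)² = 3.524² = 12.42.
Round up.

n = 13 pairs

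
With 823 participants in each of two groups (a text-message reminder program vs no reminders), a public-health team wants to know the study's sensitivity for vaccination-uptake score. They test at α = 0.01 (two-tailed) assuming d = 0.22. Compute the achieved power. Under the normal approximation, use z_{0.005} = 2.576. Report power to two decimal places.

For two equal groups, power = Φ(d·√(n/2) − z_{α/2}).
d·√(n/2) = 0.22 × √(823/2) = 0.22 × 20.285 = 4.463.
z_β = 4.463 − 2.576 = 1.887.
Power = Φ(1.887) = 0.970.

power ≈ 0.97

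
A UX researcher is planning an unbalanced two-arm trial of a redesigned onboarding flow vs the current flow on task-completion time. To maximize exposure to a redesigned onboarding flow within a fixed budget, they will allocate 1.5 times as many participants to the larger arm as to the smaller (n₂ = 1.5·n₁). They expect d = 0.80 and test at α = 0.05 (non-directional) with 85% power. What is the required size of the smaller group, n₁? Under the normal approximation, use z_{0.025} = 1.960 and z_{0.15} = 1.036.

n₁ = 24

With allocation ratio k = n₂/n₁ = 1.5, Var(x̄₁−x̄₂) = σ²(1/n₁ + 1/(k·n₁)) = σ²·(k+1)/(k·n₁).
So n₁ = (1 + 1/k)·((z_{α/2} + z_β)/d)² = 1.667 × (2.996/0.80)².
n₁ = 1.667 × 14.03 = 23.4.
Round up: n₁ = 24, giving n₂ = 1.5 × 24 = 36.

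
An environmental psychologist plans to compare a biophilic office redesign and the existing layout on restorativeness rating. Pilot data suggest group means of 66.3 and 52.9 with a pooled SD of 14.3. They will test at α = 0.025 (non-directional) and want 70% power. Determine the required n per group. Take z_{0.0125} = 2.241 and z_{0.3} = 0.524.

n = 18 per group

Cohen's d = |M₁ − M₂| / SD_pooled = |66.3 − 52.9| / 14.3 = 13.4 / 14.3 = 0.937.
For two independent groups with equal n: n = 2·((z_{α/2} + z_β) / d)².
z_{α/2} + z_β = 2.241 + 0.524 = 2.765.
n = 2 × (2.765 / 0.937)² = 2 × 2.951² = 2 × 8.71 = 17.4.
Round up to the next whole participant.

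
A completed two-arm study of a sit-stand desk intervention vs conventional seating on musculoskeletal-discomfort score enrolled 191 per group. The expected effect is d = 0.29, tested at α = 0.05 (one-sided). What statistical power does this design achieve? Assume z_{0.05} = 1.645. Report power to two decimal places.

power ≈ 0.88

For two equal groups, power = Φ(d·√(n/2) − z_{α}).
d·√(n/2) = 0.29 × √(191/2) = 0.29 × 9.772 = 2.834.
z_β = 2.834 − 1.645 = 1.189.
Power = Φ(1.189) = 0.883.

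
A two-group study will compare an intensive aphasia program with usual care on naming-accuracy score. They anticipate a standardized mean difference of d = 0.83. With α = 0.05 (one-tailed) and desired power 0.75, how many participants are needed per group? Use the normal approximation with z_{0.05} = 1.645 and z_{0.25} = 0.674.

n = 16 per group

For two independent groups with equal n: n = 2·((z_{α} + z_β) / d)².
z_{α} + z_β = 1.645 + 0.674 = 2.319.
n = 2 × (2.319 / 0.83)² = 2 × 2.794² = 2 × 7.81 = 15.6.
Round up to the next whole participant.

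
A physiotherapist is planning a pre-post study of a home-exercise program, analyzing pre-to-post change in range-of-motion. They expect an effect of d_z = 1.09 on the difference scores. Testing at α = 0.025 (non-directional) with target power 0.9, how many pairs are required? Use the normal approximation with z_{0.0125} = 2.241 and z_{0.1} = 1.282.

For a paired (one-sample on differences) test: n = ((z_{α/2} + z_β) / d)².
z_{α/2} + z_β = 2.241 + 1.282 = 3.523.
n = (3.523 / 1.09)² = 3.232² = 10.45.
Round up.

n = 11 pairs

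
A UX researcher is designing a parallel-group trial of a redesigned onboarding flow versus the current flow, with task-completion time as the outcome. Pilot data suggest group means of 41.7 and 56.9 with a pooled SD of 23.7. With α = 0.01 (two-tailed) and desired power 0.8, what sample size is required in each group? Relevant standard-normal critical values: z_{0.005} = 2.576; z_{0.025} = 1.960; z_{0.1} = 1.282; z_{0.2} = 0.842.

Cohen's d = |M₁ − M₂| / SD_pooled = |41.7 − 56.9| / 23.7 = 15.2 / 23.7 = 0.641.
For two independent groups with equal n: n = 2·((z_{α/2} + z_β) / d)².
z_{α/2} + z_β = 2.576 + 0.842 = 3.418.
n = 2 × (3.418 / 0.641)² = 2 × 5.332² = 2 × 28.43 = 56.9.
Round up to the next whole participant.

n = 57 per group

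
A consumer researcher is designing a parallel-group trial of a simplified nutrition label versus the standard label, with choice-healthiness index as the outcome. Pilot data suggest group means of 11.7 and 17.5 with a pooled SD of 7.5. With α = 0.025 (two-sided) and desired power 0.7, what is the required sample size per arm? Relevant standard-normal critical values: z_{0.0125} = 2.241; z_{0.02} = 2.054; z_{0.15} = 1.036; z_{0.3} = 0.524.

Cohen's d = |M₁ − M₂| / SD_pooled = |11.7 − 17.5| / 7.5 = 5.8 / 7.5 = 0.773.
For two independent groups with equal n: n = 2·((z_{α/2} + z_β) / d)².
z_{α/2} + z_β = 2.241 + 0.524 = 2.765.
n = 2 × (2.765 / 0.773)² = 2 × 3.577² = 2 × 12.79 = 25.6.
Round up to the next whole participant.

n = 26 per group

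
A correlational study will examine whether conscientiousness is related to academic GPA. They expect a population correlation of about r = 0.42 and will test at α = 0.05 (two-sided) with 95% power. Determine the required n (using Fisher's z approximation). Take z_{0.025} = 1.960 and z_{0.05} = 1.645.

n = 68

Fisher's z: C = ½·ln((1+r)/(1−r)) = ½·ln(2.4483) = 0.4477.
n = ((z_{α/2} + z_β)/C)² + 3.
(1.960 + 1.645) / 0.4477 = 3.605 / 0.4477 = 8.052.
n = 8.052² + 3 = 64.84 + 3 = 67.8.
Round up.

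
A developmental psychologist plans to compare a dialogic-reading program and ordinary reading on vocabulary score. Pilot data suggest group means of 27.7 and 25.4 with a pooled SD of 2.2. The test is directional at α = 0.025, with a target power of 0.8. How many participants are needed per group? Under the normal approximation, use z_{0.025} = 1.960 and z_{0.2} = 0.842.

n = 15 per group

Cohen's d = |M₁ − M₂| / SD_pooled = |27.7 − 25.4| / 2.2 = 2.3 / 2.2 = 1.045.
For two independent groups with equal n: n = 2·((z_{α} + z_β) / d)².
z_{α} + z_β = 1.960 + 0.842 = 2.802.
n = 2 × (2.802 / 1.045)² = 2 × 2.681² = 2 × 7.19 = 14.4.
Round up to the next whole participant.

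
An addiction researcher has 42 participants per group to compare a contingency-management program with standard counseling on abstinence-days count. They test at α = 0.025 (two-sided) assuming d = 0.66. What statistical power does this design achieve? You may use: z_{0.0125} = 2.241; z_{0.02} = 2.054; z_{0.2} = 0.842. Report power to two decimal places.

power ≈ 0.78

For two equal groups, power = Φ(d·√(n/2) − z_{α/2}).
d·√(n/2) = 0.66 × √(42/2) = 0.66 × 4.583 = 3.024.
z_β = 3.024 − 2.241 = 0.783.
Power = Φ(0.783) = 0.783.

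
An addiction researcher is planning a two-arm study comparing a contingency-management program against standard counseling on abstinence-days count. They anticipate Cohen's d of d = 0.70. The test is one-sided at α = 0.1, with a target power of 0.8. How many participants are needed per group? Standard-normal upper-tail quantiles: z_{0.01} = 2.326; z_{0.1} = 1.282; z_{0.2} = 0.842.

n = 19 per group

For two independent groups with equal n: n = 2·((z_{α} + z_β) / d)².
z_{α} + z_β = 1.282 + 0.842 = 2.124.
n = 2 × (2.124 / 0.70)² = 2 × 3.034² = 2 × 9.21 = 18.4.
Round up to the next whole participant.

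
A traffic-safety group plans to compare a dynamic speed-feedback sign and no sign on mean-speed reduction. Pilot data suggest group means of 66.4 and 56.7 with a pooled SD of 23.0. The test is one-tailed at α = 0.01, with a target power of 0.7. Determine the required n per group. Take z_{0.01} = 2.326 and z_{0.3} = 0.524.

n = 92 per group

Cohen's d = |M₁ − M₂| / SD_pooled = |66.4 − 56.7| / 23.0 = 9.7 / 23.0 = 0.422.
For two independent groups with equal n: n = 2·((z_{α} + z_β) / d)².
z_{α} + z_β = 2.326 + 0.524 = 2.850.
n = 2 × (2.850 / 0.422)² = 2 × 6.754² = 2 × 45.61 = 91.2.
Round up to the next whole participant.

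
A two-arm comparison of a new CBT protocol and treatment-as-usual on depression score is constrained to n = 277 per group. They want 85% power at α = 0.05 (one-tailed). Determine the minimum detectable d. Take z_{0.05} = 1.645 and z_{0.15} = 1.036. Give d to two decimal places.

For two independent groups of n = 277 each: d_min = (z_{α} + z_β)·√(2/n).
z-sum = 1.645 + 1.036 = 2.681.
d_min = 2.681 × √(2/277) = 2.681 × 0.0850 = 0.228.

d_min ≈ 0.23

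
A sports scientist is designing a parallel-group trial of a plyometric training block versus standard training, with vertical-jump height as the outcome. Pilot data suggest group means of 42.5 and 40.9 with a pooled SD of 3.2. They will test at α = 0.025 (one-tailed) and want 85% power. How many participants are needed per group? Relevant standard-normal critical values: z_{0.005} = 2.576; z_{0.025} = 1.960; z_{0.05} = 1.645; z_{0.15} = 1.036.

n = 72 per group

Cohen's d = |M₁ − M₂| / SD_pooled = |42.5 − 40.9| / 3.2 = 1.6 / 3.2 = 0.500.
For two independent groups with equal n: n = 2·((z_{α} + z_β) / d)².
z_{α} + z_β = 1.960 + 1.036 = 2.996.
n = 2 × (2.996 / 0.500)² = 2 × 5.992² = 2 × 35.90 = 71.8.
Round up to the next whole participant.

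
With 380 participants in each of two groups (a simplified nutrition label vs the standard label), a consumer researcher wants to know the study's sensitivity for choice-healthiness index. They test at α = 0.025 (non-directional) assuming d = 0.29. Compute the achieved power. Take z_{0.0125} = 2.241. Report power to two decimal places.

For two equal groups, power = Φ(d·√(n/2) − z_{α/2}).
d·√(n/2) = 0.29 × √(380/2) = 0.29 × 13.784 = 3.997.
z_β = 3.997 − 2.241 = 1.756.
Power = Φ(1.756) = 0.960.

power ≈ 0.96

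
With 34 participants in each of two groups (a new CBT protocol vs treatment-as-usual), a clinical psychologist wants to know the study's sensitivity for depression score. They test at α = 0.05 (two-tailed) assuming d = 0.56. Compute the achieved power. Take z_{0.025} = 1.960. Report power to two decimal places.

For two equal groups, power = Φ(d·√(n/2) − z_{α/2}).
d·√(n/2) = 0.56 × √(34/2) = 0.56 × 4.123 = 2.309.
z_β = 2.309 − 1.960 = 0.349.
Power = Φ(0.349) = 0.636.

power ≈ 0.64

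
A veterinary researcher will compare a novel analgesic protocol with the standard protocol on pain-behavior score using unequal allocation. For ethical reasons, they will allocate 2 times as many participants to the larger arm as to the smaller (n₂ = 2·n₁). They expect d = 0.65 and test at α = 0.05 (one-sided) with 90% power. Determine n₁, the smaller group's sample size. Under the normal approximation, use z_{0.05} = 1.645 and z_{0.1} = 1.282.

n₁ = 31

With allocation ratio k = n₂/n₁ = 2, Var(x̄₁−x̄₂) = σ²(1/n₁ + 1/(k·n₁)) = σ²·(k+1)/(k·n₁).
So n₁ = (1 + 1/k)·((z_{α} + z_β)/d)² = 1.500 × (2.927/0.65)².
n₁ = 1.500 × 20.28 = 30.4.
Round up: n₁ = 31, giving n₂ = 2 × 31 = 62.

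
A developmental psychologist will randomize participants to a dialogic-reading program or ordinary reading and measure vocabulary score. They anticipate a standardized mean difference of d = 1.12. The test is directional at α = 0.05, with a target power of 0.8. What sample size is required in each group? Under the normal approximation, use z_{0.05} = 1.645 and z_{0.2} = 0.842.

n = 10 per group

For two independent groups with equal n: n = 2·((z_{α} + z_β) / d)².
z_{α} + z_β = 1.645 + 0.842 = 2.487.
n = 2 × (2.487 / 1.12)² = 2 × 2.221² = 2 × 4.93 = 9.9.
Round up to the next whole participant.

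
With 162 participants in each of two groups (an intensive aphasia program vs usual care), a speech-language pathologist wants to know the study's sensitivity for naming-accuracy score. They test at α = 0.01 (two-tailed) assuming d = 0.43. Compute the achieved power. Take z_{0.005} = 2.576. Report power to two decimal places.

power ≈ 0.90

For two equal groups, power = Φ(d·√(n/2) − z_{α/2}).
d·√(n/2) = 0.43 × √(162/2) = 0.43 × 9.000 = 3.870.
z_β = 3.870 − 2.576 = 1.294.
Power = Φ(1.294) = 0.902.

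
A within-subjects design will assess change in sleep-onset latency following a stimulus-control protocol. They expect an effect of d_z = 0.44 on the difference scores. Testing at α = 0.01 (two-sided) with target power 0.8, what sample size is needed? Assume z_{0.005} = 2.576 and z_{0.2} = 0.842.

For a paired (one-sample on differences) test: n = ((z_{α/2} + z_β) / d)².
z_{α/2} + z_β = 2.576 + 0.842 = 3.418.
n = (3.418 / 0.44)² = 7.768² = 60.34.
Round up.

n = 61 pairs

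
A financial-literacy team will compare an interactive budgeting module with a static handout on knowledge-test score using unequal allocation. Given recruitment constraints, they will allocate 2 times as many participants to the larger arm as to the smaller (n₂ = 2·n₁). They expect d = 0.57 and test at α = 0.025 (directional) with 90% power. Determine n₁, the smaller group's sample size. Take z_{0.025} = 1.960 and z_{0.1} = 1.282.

n₁ = 49

With allocation ratio k = n₂/n₁ = 2, Var(x̄₁−x̄₂) = σ²(1/n₁ + 1/(k·n₁)) = σ²·(k+1)/(k·n₁).
So n₁ = (1 + 1/k)·((z_{α} + z_β)/d)² = 1.500 × (3.242/0.57)².
n₁ = 1.500 × 32.35 = 48.5.
Round up: n₁ = 49, giving n₂ = 2 × 49 = 98.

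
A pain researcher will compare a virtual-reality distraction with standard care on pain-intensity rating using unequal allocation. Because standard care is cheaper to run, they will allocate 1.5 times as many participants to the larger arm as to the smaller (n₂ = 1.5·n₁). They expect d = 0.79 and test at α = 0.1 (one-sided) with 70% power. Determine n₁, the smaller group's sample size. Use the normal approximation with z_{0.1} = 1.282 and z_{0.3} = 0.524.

n₁ = 9

With allocation ratio k = n₂/n₁ = 1.5, Var(x̄₁−x̄₂) = σ²(1/n₁ + 1/(k·n₁)) = σ²·(k+1)/(k·n₁).
So n₁ = (1 + 1/k)·((z_{α} + z_β)/d)² = 1.667 × (1.806/0.79)².
n₁ = 1.667 × 5.23 = 8.7.
Round up: n₁ = 9, giving n₂ = ⌈1.5 × 9⌉ = ⌈13.5⌉ = 14.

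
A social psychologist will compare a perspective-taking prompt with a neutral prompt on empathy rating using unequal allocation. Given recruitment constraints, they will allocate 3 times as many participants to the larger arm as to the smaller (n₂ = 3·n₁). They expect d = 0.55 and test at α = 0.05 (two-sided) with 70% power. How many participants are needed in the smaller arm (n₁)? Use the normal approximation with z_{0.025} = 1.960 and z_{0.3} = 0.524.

n₁ = 28

With allocation ratio k = n₂/n₁ = 3, Var(x̄₁−x̄₂) = σ²(1/n₁ + 1/(k·n₁)) = σ²·(k+1)/(k·n₁).
So n₁ = (1 + 1/k)·((z_{α/2} + z_β)/d)² = 1.333 × (2.484/0.55)².
n₁ = 1.333 × 20.40 = 27.2.
Round up: n₁ = 28, giving n₂ = 3 × 28 = 84.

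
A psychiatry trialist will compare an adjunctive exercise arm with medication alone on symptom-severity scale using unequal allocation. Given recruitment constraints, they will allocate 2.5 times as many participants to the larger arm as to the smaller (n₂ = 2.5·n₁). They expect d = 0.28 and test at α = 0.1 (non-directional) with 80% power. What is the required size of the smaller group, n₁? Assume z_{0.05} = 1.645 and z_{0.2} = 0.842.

n₁ = 111

With allocation ratio k = n₂/n₁ = 2.5, Var(x̄₁−x̄₂) = σ²(1/n₁ + 1/(k·n₁)) = σ²·(k+1)/(k·n₁).
So n₁ = (1 + 1/k)·((z_{α/2} + z_β)/d)² = 1.400 × (2.487/0.28)².
n₁ = 1.400 × 78.89 = 110.4.
Round up: n₁ = 111, giving n₂ = ⌈2.5 × 111⌉ = ⌈277.5⌉ = 278.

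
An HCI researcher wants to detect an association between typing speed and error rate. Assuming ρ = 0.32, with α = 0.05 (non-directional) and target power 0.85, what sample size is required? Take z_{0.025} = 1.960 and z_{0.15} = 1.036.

n = 85

Fisher's z: C = ½·ln((1+r)/(1−r)) = ½·ln(1.9412) = 0.3316.
n = ((z_{α/2} + z_β)/C)² + 3.
(1.960 + 1.036) / 0.3316 = 2.996 / 0.3316 = 9.035.
n = 9.035² + 3 = 81.63 + 3 = 84.6.
Round up.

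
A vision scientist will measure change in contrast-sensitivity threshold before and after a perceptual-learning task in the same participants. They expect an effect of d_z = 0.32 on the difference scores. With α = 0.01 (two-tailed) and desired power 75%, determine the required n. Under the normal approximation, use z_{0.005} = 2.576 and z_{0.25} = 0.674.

For a paired (one-sample on differences) test: n = ((z_{α/2} + z_β) / d)².
z_{α/2} + z_β = 2.576 + 0.674 = 3.250.
n = (3.250 / 0.32)² = 10.156² = 103.15.
Round up.

n = 104 pairs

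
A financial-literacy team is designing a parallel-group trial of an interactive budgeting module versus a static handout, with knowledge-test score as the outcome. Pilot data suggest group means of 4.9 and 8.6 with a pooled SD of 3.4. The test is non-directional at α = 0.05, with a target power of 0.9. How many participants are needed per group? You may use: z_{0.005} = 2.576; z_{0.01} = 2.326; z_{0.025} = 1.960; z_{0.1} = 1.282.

n = 18 per group

Cohen's d = |M₁ − M₂| / SD_pooled = |4.9 − 8.6| / 3.4 = 3.7 / 3.4 = 1.088.
For two independent groups with equal n: n = 2·((z_{α/2} + z_β) / d)².
z_{α/2} + z_β = 1.960 + 1.282 = 3.242.
n = 2 × (3.242 / 1.088)² = 2 × 2.980² = 2 × 8.88 = 17.8.
Round up to the next whole participant.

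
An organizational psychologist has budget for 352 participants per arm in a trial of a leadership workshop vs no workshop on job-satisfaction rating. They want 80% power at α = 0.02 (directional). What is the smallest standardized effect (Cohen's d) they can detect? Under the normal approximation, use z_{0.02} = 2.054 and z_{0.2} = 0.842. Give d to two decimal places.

d_min ≈ 0.22

For two independent groups of n = 352 each: d_min = (z_{α} + z_β)·√(2/n).
z-sum = 2.054 + 0.842 = 2.896.
d_min = 2.896 × √(2/352) = 2.896 × 0.0754 = 0.218.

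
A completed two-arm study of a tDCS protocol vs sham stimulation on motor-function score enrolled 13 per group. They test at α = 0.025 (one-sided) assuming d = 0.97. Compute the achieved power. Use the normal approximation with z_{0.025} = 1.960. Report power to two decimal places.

power ≈ 0.70

For two equal groups, power = Φ(d·√(n/2) − z_{α}).
d·√(n/2) = 0.97 × √(13/2) = 0.97 × 2.550 = 2.473.
z_β = 2.473 − 1.960 = 0.513.
Power = Φ(0.513) = 0.696.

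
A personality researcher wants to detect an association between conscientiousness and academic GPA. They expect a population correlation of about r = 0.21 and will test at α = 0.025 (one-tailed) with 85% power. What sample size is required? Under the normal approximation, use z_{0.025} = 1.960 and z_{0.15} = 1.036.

Fisher's z: C = ½·ln((1+r)/(1−r)) = ½·ln(1.5316) = 0.2132.
n = ((z_{α} + z_β)/C)² + 3.
(1.960 + 1.036) / 0.2132 = 2.996 / 0.2132 = 14.053.
n = 14.053² + 3 = 197.47 + 3 = 200.5.
Round up.

n = 201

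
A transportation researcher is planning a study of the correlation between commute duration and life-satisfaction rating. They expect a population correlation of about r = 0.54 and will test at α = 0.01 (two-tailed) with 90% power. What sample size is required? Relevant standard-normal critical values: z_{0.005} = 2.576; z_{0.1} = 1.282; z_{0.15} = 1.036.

Fisher's z: C = ½·ln((1+r)/(1−r)) = ½·ln(3.3478) = 0.6042.
n = ((z_{α/2} + z_β)/C)² + 3.
(2.576 + 1.282) / 0.6042 = 3.858 / 0.6042 = 6.385.
n = 6.385² + 3 = 40.77 + 3 = 43.8.
Round up.

n = 44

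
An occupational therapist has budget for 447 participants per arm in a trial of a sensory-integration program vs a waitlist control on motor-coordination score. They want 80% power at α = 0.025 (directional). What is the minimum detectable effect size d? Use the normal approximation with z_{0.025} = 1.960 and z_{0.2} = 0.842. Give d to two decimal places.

For two independent groups of n = 447 each: d_min = (z_{α} + z_β)·√(2/n).
z-sum = 1.960 + 0.842 = 2.802.
d_min = 2.802 × √(2/447) = 2.802 × 0.0669 = 0.187.

d_min ≈ 0.19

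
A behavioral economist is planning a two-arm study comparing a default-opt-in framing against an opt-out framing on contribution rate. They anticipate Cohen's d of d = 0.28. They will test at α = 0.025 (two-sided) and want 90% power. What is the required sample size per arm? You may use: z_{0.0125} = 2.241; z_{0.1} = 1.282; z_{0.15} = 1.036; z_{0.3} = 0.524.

For two independent groups with equal n: n = 2·((z_{α/2} + z_β) / d)².
z_{α/2} + z_β = 2.241 + 1.282 = 3.523.
n = 2 × (3.523 / 0.28)² = 2 × 12.582² = 2 × 158.31 = 316.6.
Round up to the next whole participant.

n = 317 per group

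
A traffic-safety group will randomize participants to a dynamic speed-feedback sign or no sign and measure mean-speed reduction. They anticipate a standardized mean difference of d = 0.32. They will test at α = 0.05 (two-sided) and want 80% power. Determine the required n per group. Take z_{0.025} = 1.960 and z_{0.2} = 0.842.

n = 154 per group

For two independent groups with equal n: n = 2·((z_{α/2} + z_β) / d)².
z_{α/2} + z_β = 1.960 + 0.842 = 2.802.
n = 2 × (2.802 / 0.32)² = 2 × 8.756² = 2 × 76.67 = 153.3.
Round up to the next whole participant.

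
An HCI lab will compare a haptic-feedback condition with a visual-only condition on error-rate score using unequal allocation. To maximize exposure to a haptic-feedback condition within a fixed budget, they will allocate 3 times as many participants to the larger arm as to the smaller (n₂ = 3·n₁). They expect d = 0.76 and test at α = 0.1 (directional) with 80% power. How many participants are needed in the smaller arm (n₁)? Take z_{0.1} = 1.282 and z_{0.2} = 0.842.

With allocation ratio k = n₂/n₁ = 3, Var(x̄₁−x̄₂) = σ²(1/n₁ + 1/(k·n₁)) = σ²·(k+1)/(k·n₁).
So n₁ = (1 + 1/k)·((z_{α} + z_β)/d)² = 1.333 × (2.124/0.76)².
n₁ = 1.333 × 7.81 = 10.4.
Round up: n₁ = 11, giving n₂ = 3 × 11 = 33.

n₁ = 11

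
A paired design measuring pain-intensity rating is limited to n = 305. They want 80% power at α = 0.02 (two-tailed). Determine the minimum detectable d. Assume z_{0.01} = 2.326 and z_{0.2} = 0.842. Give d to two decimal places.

For a single sample (or paired design) of n = 305: d_min = (z_{α/2} + z_β)/√n.
z-sum = 2.326 + 0.842 = 3.168.
d_min = 3.168 / √305 = 3.168 / 17.464 = 0.181.

d_min ≈ 0.18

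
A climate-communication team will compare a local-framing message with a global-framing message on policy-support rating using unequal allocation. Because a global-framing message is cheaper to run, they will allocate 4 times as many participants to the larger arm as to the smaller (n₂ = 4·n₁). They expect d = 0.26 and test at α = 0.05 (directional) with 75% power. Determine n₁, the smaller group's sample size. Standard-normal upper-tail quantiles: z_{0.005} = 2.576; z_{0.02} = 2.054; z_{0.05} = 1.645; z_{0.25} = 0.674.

n₁ = 100

With allocation ratio k = n₂/n₁ = 4, Var(x̄₁−x̄₂) = σ²(1/n₁ + 1/(k·n₁)) = σ²·(k+1)/(k·n₁).
So n₁ = (1 + 1/k)·((z_{α} + z_β)/d)² = 1.250 × (2.319/0.26)².
n₁ = 1.250 × 79.55 = 99.4.
Round up: n₁ = 100, giving n₂ = 4 × 100 = 400.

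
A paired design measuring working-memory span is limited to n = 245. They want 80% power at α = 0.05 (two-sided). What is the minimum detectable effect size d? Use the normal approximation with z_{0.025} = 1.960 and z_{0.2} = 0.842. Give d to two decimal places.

For a single sample (or paired design) of n = 245: d_min = (z_{α/2} + z_β)/√n.
z-sum = 1.960 + 0.842 = 2.802.
d_min = 2.802 / √245 = 2.802 / 15.652 = 0.179.

d_min ≈ 0.18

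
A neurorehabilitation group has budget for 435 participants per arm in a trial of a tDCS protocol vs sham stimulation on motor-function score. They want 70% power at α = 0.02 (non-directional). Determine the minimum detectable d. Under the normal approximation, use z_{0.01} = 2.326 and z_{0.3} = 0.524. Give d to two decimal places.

For two independent groups of n = 435 each: d_min = (z_{α/2} + z_β)·√(2/n).
z-sum = 2.326 + 0.524 = 2.850.
d_min = 2.850 × √(2/435) = 2.850 × 0.0678 = 0.193.

d_min ≈ 0.19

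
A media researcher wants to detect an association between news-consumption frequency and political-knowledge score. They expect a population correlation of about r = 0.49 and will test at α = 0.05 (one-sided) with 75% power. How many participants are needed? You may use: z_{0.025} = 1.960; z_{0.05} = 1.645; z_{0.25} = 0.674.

n = 22

Fisher's z: C = ½·ln((1+r)/(1−r)) = ½·ln(2.9216) = 0.5361.
n = ((z_{α} + z_β)/C)² + 3.
(1.645 + 0.674) / 0.5361 = 2.319 / 0.5361 = 4.326.
n = 4.326² + 3 = 18.71 + 3 = 21.7.
Round up.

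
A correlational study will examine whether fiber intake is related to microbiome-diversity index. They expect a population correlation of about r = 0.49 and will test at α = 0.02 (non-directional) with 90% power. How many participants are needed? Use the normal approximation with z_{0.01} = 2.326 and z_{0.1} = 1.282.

n = 49

Fisher's z: C = ½·ln((1+r)/(1−r)) = ½·ln(2.9216) = 0.5361.
n = ((z_{α/2} + z_β)/C)² + 3.
(2.326 + 1.282) / 0.5361 = 3.608 / 0.5361 = 6.730.
n = 6.730² + 3 = 45.29 + 3 = 48.3.
Round up.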